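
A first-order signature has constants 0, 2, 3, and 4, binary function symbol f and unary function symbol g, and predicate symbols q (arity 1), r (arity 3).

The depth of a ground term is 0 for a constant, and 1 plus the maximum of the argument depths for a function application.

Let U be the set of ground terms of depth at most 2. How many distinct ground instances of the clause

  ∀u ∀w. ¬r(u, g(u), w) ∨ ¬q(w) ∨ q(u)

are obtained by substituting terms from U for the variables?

364816

Ground terms of depth ≤ 2:
  If N_k denotes the number of depth-≤k ground terms, the 4 constants give N_0 = 4, and each function symbol of arity r contributes N_{k-1}^r new terms at level k: N_k = 4 + N_{k-1}^2 + N_{k-1}.
  N_0 = 4
  N_1 = 4 + 4^2 + 4 = 24
  N_2 = 4 + 24^2 + 24 = 604
So there are 604 ground terms available for substitution.
There are 2 variables to instantiate (u, w), each occurring in at least one literal, so different choices give different ground instances.
Number of ground instances = 604^2 = 364816.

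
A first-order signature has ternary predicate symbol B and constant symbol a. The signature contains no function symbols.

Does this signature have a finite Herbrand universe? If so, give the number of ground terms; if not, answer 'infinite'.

There are no function symbols, so the only ground term is the single constant.
The Herbrand universe is {a}, finite with 1 element.

1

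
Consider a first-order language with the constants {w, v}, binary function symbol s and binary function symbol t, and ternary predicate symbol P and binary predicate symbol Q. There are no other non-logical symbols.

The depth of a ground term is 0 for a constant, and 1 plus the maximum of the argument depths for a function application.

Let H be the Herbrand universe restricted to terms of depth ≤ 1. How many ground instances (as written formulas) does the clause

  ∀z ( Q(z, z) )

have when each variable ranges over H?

10

Ground terms of depth ≤ 1:
  Count level by level. With function symbols s/2, t/2, the terms of depth ≤ k are the 2 constants together with each function applied to depth-≤(k−1) tuples, so N_k = 2 + N_{k-1}^2 + N_{k-1}^2.
  N_0 = 2
  N_1 = 2 + 2^2 + 2^2 = 10
So there are 10 ground terms available for substitution.
There is 1 variable to instantiate (z),  occurring in at least one literal, so different choices give different ground instances.
Number of ground instances = 10.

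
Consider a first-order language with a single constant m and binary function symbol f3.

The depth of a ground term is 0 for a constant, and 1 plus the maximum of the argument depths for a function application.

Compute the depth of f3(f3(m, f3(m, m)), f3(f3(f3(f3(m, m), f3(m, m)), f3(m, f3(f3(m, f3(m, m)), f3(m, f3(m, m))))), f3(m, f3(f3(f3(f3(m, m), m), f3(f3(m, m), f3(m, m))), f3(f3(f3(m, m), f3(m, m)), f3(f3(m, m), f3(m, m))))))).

depth(f3(m, m)) = 1 + max(0, 0) = 1
depth(f3(m, f3(m, m))) = 1 + max(0, 1) = 2
depth(f3(f3(m, m), f3(m, m))) = 1 + max(1, 1) = 2
depth(f3(f3(m, f3(m, m)), f3(m, f3(m, m)))) = 1 + max(2, 2) = 3
depth(f3(m, f3(f3(m, f3(m, m)), f3(m, f3(m, m))))) = 1 + max(0, 3) = 4
depth(f3(f3(f3(m, m), f3(m, m)), f3(m, f3(f3(m, f3(m, m)), f3(m, f3(m, m)))))) = 1 + max(2, 4) = 5
depth(f3(f3(m, m), m)) = 1 + max(1, 0) = 2
depth(f3(f3(f3(m, m), m), f3(f3(m, m), f3(m, m)))) = 1 + max(2, 2) = 3
depth(f3(f3(f3(m, m), f3(m, m)), f3(f3(m, m), f3(m, m)))) = 1 + max(2, 2) = 3
depth(f3(f3(f3(f3(m, m), m), f3(f3(m, m), f3(m, m))), f3(f3(f3(m, m), f3(m, m)), f3(f3(m, m), f3(m, m))))) = 1 + max(3, 3) = 4
depth(f3(m, f3(f3(f3(f3(m, m), m), f3(f3(m, m), f3(m, m))), f3(f3(f3(m, m), f3(m, m)), f3(f3(m, m), f3(m, m)))))) = 1 + max(0, 4) = 5
depth(f3(f3(f3(f3(m, m), f3(m, m)), f3(m, f3(f3(m, f3(m, m)), f3(m, f3(m, m))))), f3(m, f3(f3(f3(f3(m, m), m), f3(f3(m, m), f3(m, m))), f3(f3(f3(m, m), f3(m, m)), f3(f3(m, m), f3(m, m))))))) = 1 + max(5, 5) = 6
depth(f3(f3(m, f3(m, m)), f3(f3(f3(f3(m, m), f3(m, m)), f3(m, f3(f3(m, f3(m, m)), f3(m, f3(m, m))))), f3(m, f3(f3(f3(f3(m, m), m), f3(f3(m, m), f3(m, m))), f3(f3(f3(m, m), f3(m, m)), f3(f3(m, m), f3(m, m)))))))) = 1 + max(2, 6) = 7

7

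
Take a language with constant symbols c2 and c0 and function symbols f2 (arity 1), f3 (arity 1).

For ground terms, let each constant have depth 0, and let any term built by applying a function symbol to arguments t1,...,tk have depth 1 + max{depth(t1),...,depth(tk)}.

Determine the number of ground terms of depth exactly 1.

If N_k denotes the number of depth-≤k ground terms, the 2 constants give N_0 = 2, and each function symbol of arity r contributes N_{k-1}^r new terms at level k: N_k = 2 + N_{k-1} + N_{k-1}.
N_0 = 2
N_1 = 2 + 2 + 2 = 6
Terms of depth exactly 1: N_1 − N_0 = 6 − 2 = 4.

4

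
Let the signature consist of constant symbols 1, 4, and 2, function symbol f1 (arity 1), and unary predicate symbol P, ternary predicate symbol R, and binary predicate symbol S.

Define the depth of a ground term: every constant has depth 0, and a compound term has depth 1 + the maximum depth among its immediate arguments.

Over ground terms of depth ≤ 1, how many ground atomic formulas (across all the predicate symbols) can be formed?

First count ground terms of depth ≤ 1.
Let N_k = |{terms of depth ≤ k}|. Then N_0 = 3 and N_k = 3 + N_{k-1} for k ≥ 1 (one summand per function symbol, arity giving the exponent).
N_0 = 3
N_1 = 3 + 3 = 6
So |H| = 6.
A ground atom is a predicate applied to a tuple of terms from H, so the count is the sum over predicates of |H|^arity:
  P: 6;  R: 6^3 = 216;  S: 6^2 = 36
Total ground atoms: 6 + 216 + 36 = 258.

258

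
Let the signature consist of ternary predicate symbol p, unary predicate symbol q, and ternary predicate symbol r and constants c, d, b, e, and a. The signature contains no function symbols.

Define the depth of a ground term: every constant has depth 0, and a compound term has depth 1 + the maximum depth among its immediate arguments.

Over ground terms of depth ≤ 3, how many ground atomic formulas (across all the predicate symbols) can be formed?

First count ground terms of depth ≤ 3.
With no function symbols every ground term is a constant, so there are exactly 5 ground terms at every depth bound.
N_0 = 5
N_1 = 5
N_2 = 5
N_3 = 5
So |H| = 5.
For each predicate symbol, the number of ground atoms is |H| raised to its arity; summing:
  p: 5^3 = 125;  q: 5;  r: 5^3 = 125
Total ground atoms: 125 + 5 + 125 = 255.

255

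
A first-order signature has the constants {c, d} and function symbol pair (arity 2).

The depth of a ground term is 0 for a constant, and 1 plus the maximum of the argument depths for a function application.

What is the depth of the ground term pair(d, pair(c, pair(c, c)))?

3

depth(pair(c, c)) = 1 + max(0, 0) = 1
depth(pair(c, pair(c, c))) = 1 + max(0, 1) = 2
depth(pair(d, pair(c, pair(c, c)))) = 1 + max(0, 2) = 3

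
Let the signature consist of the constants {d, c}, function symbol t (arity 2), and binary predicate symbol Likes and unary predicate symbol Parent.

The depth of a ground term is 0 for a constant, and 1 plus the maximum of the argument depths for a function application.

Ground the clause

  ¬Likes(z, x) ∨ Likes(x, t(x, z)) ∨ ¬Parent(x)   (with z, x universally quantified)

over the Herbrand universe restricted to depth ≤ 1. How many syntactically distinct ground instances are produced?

36

Ground terms of depth ≤ 1:
  Let N_k = |{terms of depth ≤ k}|. Then N_0 = 2 and N_k = 2 + N_{k-1}^2 for k ≥ 1 (one summand per function symbol, arity giving the exponent).
  N_0 = 2
  N_1 = 2 + 2^2 = 6
  Explicitly: d, c, t(d, d), t(d, c), t(c, d), t(c, c).
So there are 6 ground terms available for substitution.
The body mentions every one of the 2 quantified variables; since ground terms form a free algebra, no two substitutions collapse to the same formula.
Number of ground instances = 6^2 = 36.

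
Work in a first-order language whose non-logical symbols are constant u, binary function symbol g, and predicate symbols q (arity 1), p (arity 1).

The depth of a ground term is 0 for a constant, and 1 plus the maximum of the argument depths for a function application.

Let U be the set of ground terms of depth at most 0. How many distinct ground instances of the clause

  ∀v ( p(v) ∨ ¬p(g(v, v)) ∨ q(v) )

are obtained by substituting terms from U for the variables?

1

Ground terms of depth ≤ 0:
  Count level by level. With function symbols g/2, the terms of depth ≤ k are the 1 constant together with each function applied to depth-≤(k−1) tuples, so N_k = 1 + N_{k-1}^2.
  N_0 = 1
So there is exactly 1 ground term available for substitution.
The clause has 1 distinct variable (v), which appears in the body. In the free term algebra distinct substitutions yield syntactically distinct ground instances.
Number of ground instances = 1.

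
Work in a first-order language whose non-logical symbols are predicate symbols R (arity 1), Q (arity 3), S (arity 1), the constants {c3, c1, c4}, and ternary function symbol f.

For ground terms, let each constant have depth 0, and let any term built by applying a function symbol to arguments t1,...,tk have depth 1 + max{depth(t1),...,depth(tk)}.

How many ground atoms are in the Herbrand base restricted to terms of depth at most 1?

27060

First count ground terms of depth ≤ 1.
Write N_k for the number of ground terms of depth ≤ k. A term of depth ≤ k is either a constant or a function symbol applied to arguments of depth ≤ k−1, so N_k = 3 + N_{k-1}^3.
N_0 = 3
N_1 = 3 + 3^3 = 30
So |H| = 30.
Each predicate of arity r yields |H|^r ground atoms (one per choice of an r-tuple from H):
  R: 30;  Q: 30^3 = 27000;  S: 30
Total ground atoms: 30 + 27000 + 30 = 27060.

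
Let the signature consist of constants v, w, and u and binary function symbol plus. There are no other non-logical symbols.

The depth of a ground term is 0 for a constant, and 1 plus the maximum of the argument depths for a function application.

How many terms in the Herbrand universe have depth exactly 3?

21465

Let N_k count ground terms of depth at most k. Each non-constant term of depth ≤ k is some function symbol applied to depth-≤(k−1) arguments, giving N_k = 3 + N_{k-1}^2.
N_0 = 3
N_1 = 3 + 3^2 = 12
N_2 = 3 + 12^2 = 147
N_3 = 3 + 147^2 = 21612
Terms of depth exactly 3: N_3 − N_2 = 21612 − 147 = 21465.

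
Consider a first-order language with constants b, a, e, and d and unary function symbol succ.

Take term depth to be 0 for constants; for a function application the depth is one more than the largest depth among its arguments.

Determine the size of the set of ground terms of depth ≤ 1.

Let N_k count ground terms of depth at most k. Each non-constant term of depth ≤ k is some function symbol applied to depth-≤(k−1) arguments, giving N_k = 4 + N_{k-1}.
N_0 = 4
N_1 = 4 + 4 = 8
Explicitly: b, a, e, d, succ(b), succ(a), succ(e), succ(d).

8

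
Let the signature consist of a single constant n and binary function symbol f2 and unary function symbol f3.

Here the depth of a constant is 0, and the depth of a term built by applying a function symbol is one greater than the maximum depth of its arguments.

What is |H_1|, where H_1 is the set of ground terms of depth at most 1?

Count level by level. With function symbols f2/2, f3/1, the terms of depth ≤ k are the 1 constant together with each function applied to depth-≤(k−1) tuples, so N_k = 1 + N_{k-1}^2 + N_{k-1}.
N_0 = 1
N_1 = 1 + 1^2 + 1 = 3
Explicitly: n, f2(n, n), f3(n).

3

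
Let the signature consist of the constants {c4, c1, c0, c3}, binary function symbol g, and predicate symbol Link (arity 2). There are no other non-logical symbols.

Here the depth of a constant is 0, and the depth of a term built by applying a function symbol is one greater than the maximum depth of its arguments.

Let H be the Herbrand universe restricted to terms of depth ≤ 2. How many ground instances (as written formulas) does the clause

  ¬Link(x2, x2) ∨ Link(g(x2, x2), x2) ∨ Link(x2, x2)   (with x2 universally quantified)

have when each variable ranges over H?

404

Ground terms of depth ≤ 2:
  Let N_k = |{terms of depth ≤ k}|. Then N_0 = 4 and N_k = 4 + N_{k-1}^2 for k ≥ 1 (one summand per function symbol, arity giving the exponent).
  N_0 = 4
  N_1 = 4 + 4^2 = 20
  N_2 = 4 + 20^2 = 404
So there are 404 ground terms available for substitution.
The variable x2 ranges independently over the available ground terms, and distinct assignments produce distinct instances.
Number of ground instances = 404.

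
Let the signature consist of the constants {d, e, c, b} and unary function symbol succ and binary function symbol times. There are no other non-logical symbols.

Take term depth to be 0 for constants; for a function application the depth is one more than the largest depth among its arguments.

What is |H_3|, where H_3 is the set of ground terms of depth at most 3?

Write N_k for the number of ground terms of depth ≤ k. A term of depth ≤ k is either a constant or a function symbol applied to arguments of depth ≤ k−1, so N_k = 4 + N_{k-1} + N_{k-1}^2.
N_0 = 4
N_1 = 4 + 4 + 4^2 = 24
N_2 = 4 + 24 + 24^2 = 604
N_3 = 4 + 604 + 604^2 = 365424

365424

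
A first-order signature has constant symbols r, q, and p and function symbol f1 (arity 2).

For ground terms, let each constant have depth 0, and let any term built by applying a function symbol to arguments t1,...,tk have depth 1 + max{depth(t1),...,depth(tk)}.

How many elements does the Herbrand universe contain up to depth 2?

147

Count level by level. With function symbols f1/2, the terms of depth ≤ k are the 3 constants together with each function applied to depth-≤(k−1) tuples, so N_k = 3 + N_{k-1}^2.
N_0 = 3
N_1 = 3 + 3^2 = 12
N_2 = 3 + 12^2 = 147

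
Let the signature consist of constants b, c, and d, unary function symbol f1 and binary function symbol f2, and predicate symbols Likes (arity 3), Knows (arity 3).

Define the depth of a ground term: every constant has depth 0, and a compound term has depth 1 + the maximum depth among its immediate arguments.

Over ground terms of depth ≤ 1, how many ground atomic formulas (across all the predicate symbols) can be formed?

First count ground terms of depth ≤ 1.
Count level by level. With function symbols f1/1, f2/2, the terms of depth ≤ k are the 3 constants together with each function applied to depth-≤(k−1) tuples, so N_k = 3 + N_{k-1} + N_{k-1}^2.
N_0 = 3
N_1 = 3 + 3 + 3^2 = 15
So |H| = 15.
A ground atom is a predicate applied to a tuple of terms from H, so the count is the sum over predicates of |H|^arity:
  Likes: 15^3 = 3375;  Knows: 15^3 = 3375
Total ground atoms: 3375 + 3375 = 6750.

6750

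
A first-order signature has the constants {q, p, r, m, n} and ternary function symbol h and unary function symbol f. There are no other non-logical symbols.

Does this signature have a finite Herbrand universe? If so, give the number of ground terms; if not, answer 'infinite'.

infinite

The signature has at least one function symbol (h, arity 3) and at least one constant (q).
Iterating h gives infinitely many distinct ground terms: q, h(q, q, q), h(h(q, q, q), h(q, q, q), h(q, q, q)), ...
So the Herbrand universe is infinite.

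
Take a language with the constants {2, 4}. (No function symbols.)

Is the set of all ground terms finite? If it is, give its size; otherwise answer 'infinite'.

There are no function symbols, so every ground term is one of the 2 constants.
The Herbrand universe is {2, 4}, which is finite with 2 elements.

2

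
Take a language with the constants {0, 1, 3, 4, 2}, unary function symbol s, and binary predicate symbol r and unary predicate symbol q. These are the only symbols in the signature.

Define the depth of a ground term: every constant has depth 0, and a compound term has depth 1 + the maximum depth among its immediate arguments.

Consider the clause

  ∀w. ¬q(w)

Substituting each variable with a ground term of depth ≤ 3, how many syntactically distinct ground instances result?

Ground terms of depth ≤ 3:
  Write N_k for the number of ground terms of depth ≤ k. A term of depth ≤ k is either a constant or a function symbol applied to arguments of depth ≤ k−1, so N_k = 5 + N_{k-1}.
  N_0 = 5
  N_1 = 5 + 5 = 10
  N_2 = 5 + 10 = 15
  N_3 = 5 + 15 = 20
So there are 20 ground terms available for substitution.
The variable w ranges independently over the available ground terms, and distinct assignments produce distinct instances.
Number of ground instances = 20.

20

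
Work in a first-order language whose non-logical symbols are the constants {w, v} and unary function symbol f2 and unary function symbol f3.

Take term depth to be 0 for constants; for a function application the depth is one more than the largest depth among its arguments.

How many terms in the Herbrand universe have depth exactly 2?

Count level by level. With function symbols f2/1, f3/1, the terms of depth ≤ k are the 2 constants together with each function applied to depth-≤(k−1) tuples, so N_k = 2 + N_{k-1} + N_{k-1}.
N_0 = 2
N_1 = 2 + 2 + 2 = 6
N_2 = 2 + 6 + 6 = 14
Terms of depth exactly 2: N_2 − N_1 = 14 − 6 = 8.

8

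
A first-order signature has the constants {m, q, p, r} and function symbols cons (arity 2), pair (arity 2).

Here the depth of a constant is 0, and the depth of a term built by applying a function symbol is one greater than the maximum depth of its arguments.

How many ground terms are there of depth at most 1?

36

Let N_k count ground terms of depth at most k. Each non-constant term of depth ≤ k is some function symbol applied to depth-≤(k−1) arguments, giving N_k = 4 + N_{k-1}^2 + N_{k-1}^2.
N_0 = 4
N_1 = 4 + 4^2 + 4^2 = 36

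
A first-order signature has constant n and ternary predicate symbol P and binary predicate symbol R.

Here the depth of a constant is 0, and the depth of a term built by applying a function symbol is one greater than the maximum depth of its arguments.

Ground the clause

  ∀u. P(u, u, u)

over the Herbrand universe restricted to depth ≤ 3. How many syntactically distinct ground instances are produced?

1

Ground terms of depth ≤ 3:
  With no function symbols every ground term is a constant, so there is exactly 1 ground term at every depth bound.
  N_0 = 1
  N_1 = 1
  N_2 = 1
  N_3 = 1
So there is exactly 1 ground term available for substitution.
The variable u ranges independently over the available ground terms, and distinct assignments produce distinct instances.
Number of ground instances = 1.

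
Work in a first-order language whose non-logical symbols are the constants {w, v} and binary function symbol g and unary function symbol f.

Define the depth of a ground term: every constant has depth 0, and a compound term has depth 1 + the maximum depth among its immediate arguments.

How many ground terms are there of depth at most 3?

If N_k denotes the number of depth-≤k ground terms, the 2 constants give N_0 = 2, and each function symbol of arity r contributes N_{k-1}^r new terms at level k: N_k = 2 + N_{k-1}^2 + N_{k-1}.
N_0 = 2
N_1 = 2 + 2^2 + 2 = 8
N_2 = 2 + 8^2 + 8 = 74
N_3 = 2 + 74^2 + 74 = 5552

5552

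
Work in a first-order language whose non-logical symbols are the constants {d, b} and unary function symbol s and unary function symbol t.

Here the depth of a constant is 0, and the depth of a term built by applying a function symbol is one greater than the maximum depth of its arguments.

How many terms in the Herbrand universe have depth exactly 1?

Let N_k = |{terms of depth ≤ k}|. Then N_0 = 2 and N_k = 2 + N_{k-1} + N_{k-1} for k ≥ 1 (one summand per function symbol, arity giving the exponent).
N_0 = 2
N_1 = 2 + 2 + 2 = 6
Terms of depth exactly 1: N_1 − N_0 = 6 − 2 = 4.

4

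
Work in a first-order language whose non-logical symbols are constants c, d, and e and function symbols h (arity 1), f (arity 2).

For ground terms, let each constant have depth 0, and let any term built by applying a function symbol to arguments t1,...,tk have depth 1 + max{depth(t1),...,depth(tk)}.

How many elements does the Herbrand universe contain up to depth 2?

243

Write N_k for the number of ground terms of depth ≤ k. A term of depth ≤ k is either a constant or a function symbol applied to arguments of depth ≤ k−1, so N_k = 3 + N_{k-1} + N_{k-1}^2.
N_0 = 3
N_1 = 3 + 3 + 3^2 = 15
N_2 = 3 + 15 + 15^2 = 243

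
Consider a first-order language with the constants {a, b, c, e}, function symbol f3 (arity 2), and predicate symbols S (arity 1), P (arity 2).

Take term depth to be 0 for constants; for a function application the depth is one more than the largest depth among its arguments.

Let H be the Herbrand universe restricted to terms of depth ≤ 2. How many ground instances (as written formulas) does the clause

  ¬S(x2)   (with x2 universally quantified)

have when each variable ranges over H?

Ground terms of depth ≤ 2:
  Let N_k count ground terms of depth at most k. Each non-constant term of depth ≤ k is some function symbol applied to depth-≤(k−1) arguments, giving N_k = 4 + N_{k-1}^2.
  N_0 = 4
  N_1 = 4 + 4^2 = 20
  N_2 = 4 + 20^2 = 404
So there are 404 ground terms available for substitution.
The clause has 1 distinct variable (x2), which appears in the body. In the free term algebra distinct substitutions yield syntactically distinct ground instances.
Number of ground instances = 404.

404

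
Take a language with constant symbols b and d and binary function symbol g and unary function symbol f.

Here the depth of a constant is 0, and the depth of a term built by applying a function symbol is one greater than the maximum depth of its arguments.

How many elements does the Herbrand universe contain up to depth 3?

Write N_k for the number of ground terms of depth ≤ k. A term of depth ≤ k is either a constant or a function symbol applied to arguments of depth ≤ k−1, so N_k = 2 + N_{k-1}^2 + N_{k-1}.
N_0 = 2
N_1 = 2 + 2^2 + 2 = 8
N_2 = 2 + 8^2 + 8 = 74
N_3 = 2 + 74^2 + 74 = 5552

5552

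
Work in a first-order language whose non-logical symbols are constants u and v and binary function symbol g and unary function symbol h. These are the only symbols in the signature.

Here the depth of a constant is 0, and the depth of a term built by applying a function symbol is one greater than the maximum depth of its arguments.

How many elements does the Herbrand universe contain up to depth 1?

8

Let N_k = |{terms of depth ≤ k}|. Then N_0 = 2 and N_k = 2 + N_{k-1}^2 + N_{k-1} for k ≥ 1 (one summand per function symbol, arity giving the exponent).
N_0 = 2
N_1 = 2 + 2^2 + 2 = 8
Explicitly: u, v, g(u, u), g(u, v), g(v, u), g(v, v), h(u), h(v).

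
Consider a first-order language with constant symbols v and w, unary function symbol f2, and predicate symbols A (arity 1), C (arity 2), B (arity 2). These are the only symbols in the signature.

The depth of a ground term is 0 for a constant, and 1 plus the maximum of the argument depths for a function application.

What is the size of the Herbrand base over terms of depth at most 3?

136

First count ground terms of depth ≤ 3.
Let N_k count ground terms of depth at most k. Each non-constant term of depth ≤ k is some function symbol applied to depth-≤(k−1) arguments, giving N_k = 2 + N_{k-1}.
N_0 = 2
N_1 = 2 + 2 = 4
N_2 = 2 + 4 = 6
N_3 = 2 + 6 = 8
Explicitly: v, w, f2(v), f2(w), f2(f2(v)), f2(f2(w)), f2(f2(f2(v))), f2(f2(f2(w))).
So |H| = 8.
A ground atom is a predicate applied to a tuple of terms from H, so the count is the sum over predicates of |H|^arity:
  A: 8;  C: 8^2 = 64;  B: 8^2 = 64
Total ground atoms: 8 + 64 + 64 = 136.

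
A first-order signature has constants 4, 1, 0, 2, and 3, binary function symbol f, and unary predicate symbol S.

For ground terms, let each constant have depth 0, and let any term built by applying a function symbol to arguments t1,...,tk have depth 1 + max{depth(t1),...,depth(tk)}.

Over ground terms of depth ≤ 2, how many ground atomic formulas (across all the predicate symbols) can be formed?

905

First count ground terms of depth ≤ 2.
Count level by level. With function symbols f/2, the terms of depth ≤ k are the 5 constants together with each function applied to depth-≤(k−1) tuples, so N_k = 5 + N_{k-1}^2.
N_0 = 5
N_1 = 5 + 5^2 = 30
N_2 = 5 + 30^2 = 905
So |H| = 905.
A ground atom is a predicate applied to a tuple of terms from H, so the count is the sum over predicates of |H|^arity:
  S: 905
Total ground atoms: 905.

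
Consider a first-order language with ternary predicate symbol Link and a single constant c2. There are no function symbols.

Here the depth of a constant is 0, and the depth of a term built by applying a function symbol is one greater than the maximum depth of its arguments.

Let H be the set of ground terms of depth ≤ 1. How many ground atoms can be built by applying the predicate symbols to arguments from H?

First count ground terms of depth ≤ 1.
With no function symbols every ground term is a constant, so there is exactly 1 ground term at every depth bound.
N_0 = 1
N_1 = 1
So |H| = 1.
A ground atom is a predicate applied to a tuple of terms from H, so the count is the sum over predicates of |H|^arity:
  Link: 1^3 = 1
Total ground atoms: 1.

1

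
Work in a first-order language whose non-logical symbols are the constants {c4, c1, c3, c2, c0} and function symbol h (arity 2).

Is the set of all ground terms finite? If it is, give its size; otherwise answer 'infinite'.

infinite

The signature has at least one function symbol (h, arity 2) and at least one constant (c4).
Iterating h gives infinitely many distinct ground terms: c4, h(c4, c4), h(h(c4, c4), h(c4, c4)), ...
So the Herbrand universe is infinite.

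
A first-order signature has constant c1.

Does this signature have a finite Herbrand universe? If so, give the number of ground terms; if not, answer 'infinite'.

There are no function symbols, so the only ground term is the single constant.
The Herbrand universe is {c1}, finite with 1 element.

1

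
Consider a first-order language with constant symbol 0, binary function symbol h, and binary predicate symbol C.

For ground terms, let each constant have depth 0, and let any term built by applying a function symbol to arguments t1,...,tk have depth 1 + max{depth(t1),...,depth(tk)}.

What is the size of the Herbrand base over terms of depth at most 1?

4

First count ground terms of depth ≤ 1.
Write N_k for the number of ground terms of depth ≤ k. A term of depth ≤ k is either a constant or a function symbol applied to arguments of depth ≤ k−1, so N_k = 1 + N_{k-1}^2.
N_0 = 1
N_1 = 1 + 1^2 = 2
Explicitly: 0, h(0, 0).
So |H| = 2.
Each predicate of arity r yields |H|^r ground atoms (one per choice of an r-tuple from H):
  C: 2^2 = 4
Total ground atoms: 4.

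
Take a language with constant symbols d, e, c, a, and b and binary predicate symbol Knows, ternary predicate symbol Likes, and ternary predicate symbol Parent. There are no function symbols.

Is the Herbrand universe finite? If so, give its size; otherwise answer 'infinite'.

5

There are no function symbols, so every ground term is one of the 5 constants.
The Herbrand universe is {d, e, c, a, b}, which is finite with 5 elements.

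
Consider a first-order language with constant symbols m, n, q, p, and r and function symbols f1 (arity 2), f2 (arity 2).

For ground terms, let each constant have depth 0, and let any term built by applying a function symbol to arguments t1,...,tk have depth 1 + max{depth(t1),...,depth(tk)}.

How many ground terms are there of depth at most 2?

If N_k denotes the number of depth-≤k ground terms, the 5 constants give N_0 = 5, and each function symbol of arity r contributes N_{k-1}^r new terms at level k: N_k = 5 + N_{k-1}^2 + N_{k-1}^2.
N_0 = 5
N_1 = 5 + 5^2 + 5^2 = 55
N_2 = 5 + 55^2 + 55^2 = 6055

6055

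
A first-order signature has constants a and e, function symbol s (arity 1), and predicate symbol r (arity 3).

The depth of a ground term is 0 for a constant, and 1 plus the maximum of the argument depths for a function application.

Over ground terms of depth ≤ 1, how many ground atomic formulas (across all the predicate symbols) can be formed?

64

First count ground terms of depth ≤ 1.
Count level by level. With function symbols s/1, the terms of depth ≤ k are the 2 constants together with each function applied to depth-≤(k−1) tuples, so N_k = 2 + N_{k-1}.
N_0 = 2
N_1 = 2 + 2 = 4
So |H| = 4.
Ground atoms are formed by filling each argument slot of a predicate with a term from H, so an r-ary predicate gives |H|^r atoms:
  r: 4^3 = 64
Total ground atoms: 64.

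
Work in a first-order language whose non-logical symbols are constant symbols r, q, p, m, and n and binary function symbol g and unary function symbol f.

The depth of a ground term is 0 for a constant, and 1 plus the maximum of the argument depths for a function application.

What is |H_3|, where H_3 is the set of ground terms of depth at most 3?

If N_k denotes the number of depth-≤k ground terms, the 5 constants give N_0 = 5, and each function symbol of arity r contributes N_{k-1}^r new terms at level k: N_k = 5 + N_{k-1}^2 + N_{k-1}.
N_0 = 5
N_1 = 5 + 5^2 + 5 = 35
N_2 = 5 + 35^2 + 35 = 1265
N_3 = 5 + 1265^2 + 1265 = 1601495

1601495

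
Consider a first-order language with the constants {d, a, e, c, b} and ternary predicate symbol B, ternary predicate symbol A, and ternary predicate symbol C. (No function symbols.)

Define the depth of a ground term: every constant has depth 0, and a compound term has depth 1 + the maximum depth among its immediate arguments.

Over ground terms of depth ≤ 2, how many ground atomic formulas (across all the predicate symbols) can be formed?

375

First count ground terms of depth ≤ 2.
With no function symbols every ground term is a constant, so there are exactly 5 ground terms at every depth bound.
N_0 = 5
N_1 = 5
N_2 = 5
Explicitly: d, a, e, c, b.
So |H| = 5.
For each predicate symbol, the number of ground atoms is |H| raised to its arity; summing:
  B: 5^3 = 125;  A: 5^3 = 125;  C: 5^3 = 125
Total ground atoms: 125 + 125 + 125 = 375.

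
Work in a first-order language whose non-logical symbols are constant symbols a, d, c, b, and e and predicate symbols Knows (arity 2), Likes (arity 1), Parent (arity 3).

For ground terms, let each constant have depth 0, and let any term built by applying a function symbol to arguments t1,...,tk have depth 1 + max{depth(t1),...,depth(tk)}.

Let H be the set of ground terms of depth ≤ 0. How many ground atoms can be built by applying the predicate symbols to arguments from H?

155

First count ground terms of depth ≤ 0.
With no function symbols every ground term is a constant, so there are exactly 5 ground terms at every depth bound.
N_0 = 5
So |H| = 5.
Ground atoms are formed by filling each argument slot of a predicate with a term from H, so an r-ary predicate gives |H|^r atoms:
  Knows: 5^2 = 25;  Likes: 5;  Parent: 5^3 = 125
Total ground atoms: 25 + 5 + 125 = 155.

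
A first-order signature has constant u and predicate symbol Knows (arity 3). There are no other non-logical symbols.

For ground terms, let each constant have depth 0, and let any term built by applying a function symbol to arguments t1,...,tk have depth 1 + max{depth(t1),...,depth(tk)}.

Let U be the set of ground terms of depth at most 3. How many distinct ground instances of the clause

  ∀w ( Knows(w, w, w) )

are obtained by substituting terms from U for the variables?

1

Ground terms of depth ≤ 3:
  With no function symbols every ground term is a constant, so there is exactly 1 ground term at every depth bound.
  N_0 = 1
  N_1 = 1
  N_2 = 1
  N_3 = 1
  Explicitly: u.
So there is exactly 1 ground term available for substitution.
There is 1 variable to instantiate (w),  occurring in at least one literal, so different choices give different ground instances.
Number of ground instances = 1.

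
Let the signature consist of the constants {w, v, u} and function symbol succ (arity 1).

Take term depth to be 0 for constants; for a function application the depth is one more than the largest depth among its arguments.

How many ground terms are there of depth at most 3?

If N_k denotes the number of depth-≤k ground terms, the 3 constants give N_0 = 3, and each function symbol of arity r contributes N_{k-1}^r new terms at level k: N_k = 3 + N_{k-1}.
N_0 = 3
N_1 = 3 + 3 = 6
N_2 = 3 + 6 = 9
N_3 = 3 + 9 = 12
Explicitly: w, v, u, succ(w), succ(v), succ(u), succ(succ(w)), succ(succ(v)), succ(succ(u)), succ(succ(succ(w))), succ(succ(succ(v))), succ(succ(succ(u))).

12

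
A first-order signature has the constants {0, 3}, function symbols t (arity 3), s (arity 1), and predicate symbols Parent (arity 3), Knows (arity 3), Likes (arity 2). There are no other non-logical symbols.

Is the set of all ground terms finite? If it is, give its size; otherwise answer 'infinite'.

infinite

The signature has at least one function symbol (t, arity 3) and at least one constant (0).
Iterating t gives infinitely many distinct ground terms: 0, t(0, 0, 0), t(t(0, 0, 0), t(0, 0, 0), t(0, 0, 0)), ...
So the Herbrand universe is infinite.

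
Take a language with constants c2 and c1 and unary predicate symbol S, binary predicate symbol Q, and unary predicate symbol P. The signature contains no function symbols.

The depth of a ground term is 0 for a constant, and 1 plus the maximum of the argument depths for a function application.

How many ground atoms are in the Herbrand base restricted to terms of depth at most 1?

8

First count ground terms of depth ≤ 1.
With no function symbols every ground term is a constant, so there are exactly 2 ground terms at every depth bound.
N_0 = 2
N_1 = 2
Explicitly: c2, c1.
So |H| = 2.
For each predicate symbol, the number of ground atoms is |H| raised to its arity; summing:
  S: 2;  Q: 2^2 = 4;  P: 2
Total ground atoms: 2 + 4 + 2 = 8.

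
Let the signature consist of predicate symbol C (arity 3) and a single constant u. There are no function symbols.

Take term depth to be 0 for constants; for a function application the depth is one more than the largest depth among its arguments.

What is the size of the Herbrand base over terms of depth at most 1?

First count ground terms of depth ≤ 1.
With no function symbols every ground term is a constant, so there is exactly 1 ground term at every depth bound.
N_0 = 1
N_1 = 1
Explicitly: u.
So |H| = 1.
Ground atoms are formed by filling each argument slot of a predicate with a term from H, so an r-ary predicate gives |H|^r atoms:
  C: 1^3 = 1
Total ground atoms: 1.

1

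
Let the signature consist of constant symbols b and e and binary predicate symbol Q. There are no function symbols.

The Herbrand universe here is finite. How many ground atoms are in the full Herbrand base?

4

With no function symbols, the Herbrand universe is just the 2 constants.
Ground atoms per predicate: Q: 2^2 = 4.
Herbrand base size = 4 = 4.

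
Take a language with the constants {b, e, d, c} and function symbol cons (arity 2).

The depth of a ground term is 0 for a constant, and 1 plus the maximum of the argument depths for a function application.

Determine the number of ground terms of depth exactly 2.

Count level by level. With function symbols cons/2, the terms of depth ≤ k are the 4 constants together with each function applied to depth-≤(k−1) tuples, so N_k = 4 + N_{k-1}^2.
N_0 = 4
N_1 = 4 + 4^2 = 20
N_2 = 4 + 20^2 = 404
Terms of depth exactly 2: N_2 − N_1 = 404 − 20 = 384.

384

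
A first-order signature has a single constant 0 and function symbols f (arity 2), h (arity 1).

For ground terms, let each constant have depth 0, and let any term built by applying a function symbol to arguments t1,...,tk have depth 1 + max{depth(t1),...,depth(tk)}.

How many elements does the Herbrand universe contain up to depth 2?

13

Write N_k for the number of ground terms of depth ≤ k. A term of depth ≤ k is either a constant or a function symbol applied to arguments of depth ≤ k−1, so N_k = 1 + N_{k-1}^2 + N_{k-1}.
N_0 = 1
N_1 = 1 + 1^2 + 1 = 3
N_2 = 1 + 3^2 + 3 = 13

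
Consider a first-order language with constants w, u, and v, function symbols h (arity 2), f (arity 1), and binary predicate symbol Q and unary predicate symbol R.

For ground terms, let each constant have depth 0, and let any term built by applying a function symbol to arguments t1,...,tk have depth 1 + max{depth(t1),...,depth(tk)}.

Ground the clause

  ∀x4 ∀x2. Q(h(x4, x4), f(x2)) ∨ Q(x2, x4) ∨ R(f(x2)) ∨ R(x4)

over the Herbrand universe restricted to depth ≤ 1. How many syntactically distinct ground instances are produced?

Ground terms of depth ≤ 1:
  Count level by level. With function symbols h/2, f/1, the terms of depth ≤ k are the 3 constants together with each function applied to depth-≤(k−1) tuples, so N_k = 3 + N_{k-1}^2 + N_{k-1}.
  N_0 = 3
  N_1 = 3 + 3^2 + 3 = 15
So there are 15 ground terms available for substitution.
There are 2 variables to instantiate (x4, x2), each occurring in at least one literal, so different choices give different ground instances.
Number of ground instances = 15^2 = 225.

225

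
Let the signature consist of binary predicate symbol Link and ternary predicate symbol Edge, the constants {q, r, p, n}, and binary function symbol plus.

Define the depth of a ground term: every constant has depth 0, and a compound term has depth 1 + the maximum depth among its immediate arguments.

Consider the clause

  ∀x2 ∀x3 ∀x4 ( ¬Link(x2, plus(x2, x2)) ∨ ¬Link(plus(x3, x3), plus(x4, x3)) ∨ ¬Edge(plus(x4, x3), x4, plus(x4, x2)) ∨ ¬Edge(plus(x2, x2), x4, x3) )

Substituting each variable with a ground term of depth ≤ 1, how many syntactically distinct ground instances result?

Ground terms of depth ≤ 1:
  Let N_k = |{terms of depth ≤ k}|. Then N_0 = 4 and N_k = 4 + N_{k-1}^2 for k ≥ 1 (one summand per function symbol, arity giving the exponent).
  N_0 = 4
  N_1 = 4 + 4^2 = 20
So there are 20 ground terms available for substitution.
There are 3 variables to instantiate (x2, x3, x4), each occurring in at least one literal, so different choices give different ground instances.
Number of ground instances = 20^3 = 8000.

8000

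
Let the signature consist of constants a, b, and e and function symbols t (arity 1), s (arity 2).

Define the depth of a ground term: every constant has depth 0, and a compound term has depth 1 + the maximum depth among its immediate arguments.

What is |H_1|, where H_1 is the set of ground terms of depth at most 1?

15

Let N_k = |{terms of depth ≤ k}|. Then N_0 = 3 and N_k = 3 + N_{k-1} + N_{k-1}^2 for k ≥ 1 (one summand per function symbol, arity giving the exponent).
N_0 = 3
N_1 = 3 + 3 + 3^2 = 15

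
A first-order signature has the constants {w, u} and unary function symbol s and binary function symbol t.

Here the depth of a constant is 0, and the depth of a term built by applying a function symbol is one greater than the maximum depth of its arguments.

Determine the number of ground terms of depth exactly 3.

If N_k denotes the number of depth-≤k ground terms, the 2 constants give N_0 = 2, and each function symbol of arity r contributes N_{k-1}^r new terms at level k: N_k = 2 + N_{k-1} + N_{k-1}^2.
N_0 = 2
N_1 = 2 + 2 + 2^2 = 8
N_2 = 2 + 8 + 8^2 = 74
N_3 = 2 + 74 + 74^2 = 5552
Terms of depth exactly 3: N_3 − N_2 = 5552 − 74 = 5478.

5478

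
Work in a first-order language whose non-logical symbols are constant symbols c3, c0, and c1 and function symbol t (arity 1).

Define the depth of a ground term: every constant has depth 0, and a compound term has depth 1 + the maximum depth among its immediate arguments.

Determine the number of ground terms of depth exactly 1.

3

Let N_k count ground terms of depth at most k. Each non-constant term of depth ≤ k is some function symbol applied to depth-≤(k−1) arguments, giving N_k = 3 + N_{k-1}.
N_0 = 3
N_1 = 3 + 3 = 6
Terms of depth exactly 1: N_1 − N_0 = 6 − 3 = 3.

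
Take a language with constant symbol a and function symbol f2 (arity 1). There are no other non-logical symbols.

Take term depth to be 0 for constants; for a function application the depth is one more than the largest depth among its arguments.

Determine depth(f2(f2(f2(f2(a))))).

depth(f2(a)) = 1 + depth(a) = 1 + 0 = 1
depth(f2(f2(a))) = 1 + depth(f2(a)) = 1 + 1 = 2
depth(f2(f2(f2(a)))) = 1 + depth(f2(f2(a))) = 1 + 2 = 3
depth(f2(f2(f2(f2(a))))) = 1 + depth(f2(f2(f2(a)))) = 1 + 3 = 4

4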